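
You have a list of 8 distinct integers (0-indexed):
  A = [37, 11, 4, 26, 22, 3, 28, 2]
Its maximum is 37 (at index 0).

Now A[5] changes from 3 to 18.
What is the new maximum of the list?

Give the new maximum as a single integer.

Old max = 37 (at index 0)
Change: A[5] 3 -> 18
Changed element was NOT the old max.
  New max = max(old_max, new_val) = max(37, 18) = 37

Answer: 37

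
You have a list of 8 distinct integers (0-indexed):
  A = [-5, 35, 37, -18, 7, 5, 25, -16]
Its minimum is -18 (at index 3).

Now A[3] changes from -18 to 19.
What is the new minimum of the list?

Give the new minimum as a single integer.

Old min = -18 (at index 3)
Change: A[3] -18 -> 19
Changed element WAS the min. Need to check: is 19 still <= all others?
  Min of remaining elements: -16
  New min = min(19, -16) = -16

Answer: -16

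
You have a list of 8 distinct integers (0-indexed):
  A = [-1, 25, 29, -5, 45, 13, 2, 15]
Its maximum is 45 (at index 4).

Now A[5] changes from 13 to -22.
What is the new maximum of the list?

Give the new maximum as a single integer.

Answer: 45

Derivation:
Old max = 45 (at index 4)
Change: A[5] 13 -> -22
Changed element was NOT the old max.
  New max = max(old_max, new_val) = max(45, -22) = 45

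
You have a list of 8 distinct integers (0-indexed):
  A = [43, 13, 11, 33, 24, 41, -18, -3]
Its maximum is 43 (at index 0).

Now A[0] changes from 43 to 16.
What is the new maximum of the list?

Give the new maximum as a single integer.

Answer: 41

Derivation:
Old max = 43 (at index 0)
Change: A[0] 43 -> 16
Changed element WAS the max -> may need rescan.
  Max of remaining elements: 41
  New max = max(16, 41) = 41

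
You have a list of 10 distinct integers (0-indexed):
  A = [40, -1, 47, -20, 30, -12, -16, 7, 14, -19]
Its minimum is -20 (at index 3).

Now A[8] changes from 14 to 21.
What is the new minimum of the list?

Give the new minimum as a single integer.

Answer: -20

Derivation:
Old min = -20 (at index 3)
Change: A[8] 14 -> 21
Changed element was NOT the old min.
  New min = min(old_min, new_val) = min(-20, 21) = -20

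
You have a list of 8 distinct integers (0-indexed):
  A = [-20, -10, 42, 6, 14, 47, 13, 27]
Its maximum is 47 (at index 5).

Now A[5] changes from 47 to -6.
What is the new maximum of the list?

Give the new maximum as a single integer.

Old max = 47 (at index 5)
Change: A[5] 47 -> -6
Changed element WAS the max -> may need rescan.
  Max of remaining elements: 42
  New max = max(-6, 42) = 42

Answer: 42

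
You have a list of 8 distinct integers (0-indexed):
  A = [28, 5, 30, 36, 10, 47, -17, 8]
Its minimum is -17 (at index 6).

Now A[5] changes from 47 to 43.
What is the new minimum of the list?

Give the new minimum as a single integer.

Old min = -17 (at index 6)
Change: A[5] 47 -> 43
Changed element was NOT the old min.
  New min = min(old_min, new_val) = min(-17, 43) = -17

Answer: -17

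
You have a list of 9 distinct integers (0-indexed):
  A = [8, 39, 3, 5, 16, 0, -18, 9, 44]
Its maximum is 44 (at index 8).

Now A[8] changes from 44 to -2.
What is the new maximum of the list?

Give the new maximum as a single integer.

Answer: 39

Derivation:
Old max = 44 (at index 8)
Change: A[8] 44 -> -2
Changed element WAS the max -> may need rescan.
  Max of remaining elements: 39
  New max = max(-2, 39) = 39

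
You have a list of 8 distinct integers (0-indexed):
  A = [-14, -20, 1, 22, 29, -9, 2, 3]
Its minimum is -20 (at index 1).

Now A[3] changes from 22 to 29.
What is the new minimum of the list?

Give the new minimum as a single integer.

Old min = -20 (at index 1)
Change: A[3] 22 -> 29
Changed element was NOT the old min.
  New min = min(old_min, new_val) = min(-20, 29) = -20

Answer: -20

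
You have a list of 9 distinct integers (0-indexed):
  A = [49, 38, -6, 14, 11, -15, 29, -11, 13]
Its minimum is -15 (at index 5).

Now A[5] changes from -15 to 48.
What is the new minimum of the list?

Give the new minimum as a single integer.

Old min = -15 (at index 5)
Change: A[5] -15 -> 48
Changed element WAS the min. Need to check: is 48 still <= all others?
  Min of remaining elements: -11
  New min = min(48, -11) = -11

Answer: -11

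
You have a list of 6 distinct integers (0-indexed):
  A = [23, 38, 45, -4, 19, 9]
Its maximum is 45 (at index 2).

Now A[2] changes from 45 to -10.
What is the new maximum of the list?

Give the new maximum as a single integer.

Answer: 38

Derivation:
Old max = 45 (at index 2)
Change: A[2] 45 -> -10
Changed element WAS the max -> may need rescan.
  Max of remaining elements: 38
  New max = max(-10, 38) = 38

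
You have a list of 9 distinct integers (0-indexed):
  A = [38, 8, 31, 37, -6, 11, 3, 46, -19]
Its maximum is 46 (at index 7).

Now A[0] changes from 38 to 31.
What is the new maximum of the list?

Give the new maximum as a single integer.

Answer: 46

Derivation:
Old max = 46 (at index 7)
Change: A[0] 38 -> 31
Changed element was NOT the old max.
  New max = max(old_max, new_val) = max(46, 31) = 46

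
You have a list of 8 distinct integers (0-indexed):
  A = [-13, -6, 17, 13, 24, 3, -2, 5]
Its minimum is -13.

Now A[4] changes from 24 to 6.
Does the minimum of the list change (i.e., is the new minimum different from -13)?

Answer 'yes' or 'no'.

Answer: no

Derivation:
Old min = -13
Change: A[4] 24 -> 6
Changed element was NOT the min; min changes only if 6 < -13.
New min = -13; changed? no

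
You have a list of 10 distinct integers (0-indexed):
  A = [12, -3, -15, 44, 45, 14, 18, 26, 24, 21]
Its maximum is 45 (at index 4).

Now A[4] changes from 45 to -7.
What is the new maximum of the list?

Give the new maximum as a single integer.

Old max = 45 (at index 4)
Change: A[4] 45 -> -7
Changed element WAS the max -> may need rescan.
  Max of remaining elements: 44
  New max = max(-7, 44) = 44

Answer: 44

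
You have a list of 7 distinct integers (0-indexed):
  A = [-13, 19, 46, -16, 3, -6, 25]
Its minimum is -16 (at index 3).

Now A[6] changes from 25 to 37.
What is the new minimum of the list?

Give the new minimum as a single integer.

Answer: -16

Derivation:
Old min = -16 (at index 3)
Change: A[6] 25 -> 37
Changed element was NOT the old min.
  New min = min(old_min, new_val) = min(-16, 37) = -16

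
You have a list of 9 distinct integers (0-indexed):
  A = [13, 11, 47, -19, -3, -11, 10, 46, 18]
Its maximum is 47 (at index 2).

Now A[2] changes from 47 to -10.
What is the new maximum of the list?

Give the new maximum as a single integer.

Old max = 47 (at index 2)
Change: A[2] 47 -> -10
Changed element WAS the max -> may need rescan.
  Max of remaining elements: 46
  New max = max(-10, 46) = 46

Answer: 46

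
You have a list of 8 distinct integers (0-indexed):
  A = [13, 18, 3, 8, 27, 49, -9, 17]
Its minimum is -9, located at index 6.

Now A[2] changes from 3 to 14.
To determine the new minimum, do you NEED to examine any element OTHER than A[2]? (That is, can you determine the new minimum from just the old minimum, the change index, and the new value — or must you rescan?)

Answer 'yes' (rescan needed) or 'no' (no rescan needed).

Answer: no

Derivation:
Old min = -9 at index 6
Change at index 2: 3 -> 14
Index 2 was NOT the min. New min = min(-9, 14). No rescan of other elements needed.
Needs rescan: no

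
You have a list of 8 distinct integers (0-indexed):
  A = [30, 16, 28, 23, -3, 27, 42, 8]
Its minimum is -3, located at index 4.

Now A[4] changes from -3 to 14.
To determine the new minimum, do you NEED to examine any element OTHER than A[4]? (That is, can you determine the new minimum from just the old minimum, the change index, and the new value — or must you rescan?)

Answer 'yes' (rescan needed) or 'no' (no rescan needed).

Answer: yes

Derivation:
Old min = -3 at index 4
Change at index 4: -3 -> 14
Index 4 WAS the min and new value 14 > old min -3. Must rescan other elements to find the new min.
Needs rescan: yes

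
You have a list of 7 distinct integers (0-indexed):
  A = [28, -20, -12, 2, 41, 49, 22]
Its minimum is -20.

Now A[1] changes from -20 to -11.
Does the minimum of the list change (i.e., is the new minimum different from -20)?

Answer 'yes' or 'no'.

Old min = -20
Change: A[1] -20 -> -11
Changed element was the min; new min must be rechecked.
New min = -12; changed? yes

Answer: yes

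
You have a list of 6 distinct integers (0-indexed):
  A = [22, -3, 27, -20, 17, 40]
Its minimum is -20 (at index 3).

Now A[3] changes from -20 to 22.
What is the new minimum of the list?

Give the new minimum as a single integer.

Old min = -20 (at index 3)
Change: A[3] -20 -> 22
Changed element WAS the min. Need to check: is 22 still <= all others?
  Min of remaining elements: -3
  New min = min(22, -3) = -3

Answer: -3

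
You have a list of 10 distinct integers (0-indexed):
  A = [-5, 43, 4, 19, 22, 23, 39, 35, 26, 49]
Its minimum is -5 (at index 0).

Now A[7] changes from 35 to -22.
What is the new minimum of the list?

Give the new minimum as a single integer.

Answer: -22

Derivation:
Old min = -5 (at index 0)
Change: A[7] 35 -> -22
Changed element was NOT the old min.
  New min = min(old_min, new_val) = min(-5, -22) = -22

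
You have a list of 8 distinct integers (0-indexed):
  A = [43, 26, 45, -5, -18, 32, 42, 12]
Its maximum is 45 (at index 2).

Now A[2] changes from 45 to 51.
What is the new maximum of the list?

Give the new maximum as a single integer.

Answer: 51

Derivation:
Old max = 45 (at index 2)
Change: A[2] 45 -> 51
Changed element WAS the max -> may need rescan.
  Max of remaining elements: 43
  New max = max(51, 43) = 51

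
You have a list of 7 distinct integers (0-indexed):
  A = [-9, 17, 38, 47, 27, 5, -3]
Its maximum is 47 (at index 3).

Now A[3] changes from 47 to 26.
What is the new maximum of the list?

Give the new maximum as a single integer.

Old max = 47 (at index 3)
Change: A[3] 47 -> 26
Changed element WAS the max -> may need rescan.
  Max of remaining elements: 38
  New max = max(26, 38) = 38

Answer: 38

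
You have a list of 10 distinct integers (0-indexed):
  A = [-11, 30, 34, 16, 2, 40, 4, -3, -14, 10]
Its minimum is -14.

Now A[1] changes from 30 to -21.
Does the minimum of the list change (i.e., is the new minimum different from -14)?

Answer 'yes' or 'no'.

Answer: yes

Derivation:
Old min = -14
Change: A[1] 30 -> -21
Changed element was NOT the min; min changes only if -21 < -14.
New min = -21; changed? yes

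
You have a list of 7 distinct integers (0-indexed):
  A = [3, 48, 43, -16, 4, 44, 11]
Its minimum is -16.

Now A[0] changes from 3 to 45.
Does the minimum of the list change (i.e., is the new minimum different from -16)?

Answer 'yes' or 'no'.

Old min = -16
Change: A[0] 3 -> 45
Changed element was NOT the min; min changes only if 45 < -16.
New min = -16; changed? no

Answer: no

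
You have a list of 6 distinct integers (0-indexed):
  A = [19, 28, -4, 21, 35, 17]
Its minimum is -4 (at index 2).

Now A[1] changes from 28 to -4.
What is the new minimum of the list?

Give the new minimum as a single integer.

Answer: -4

Derivation:
Old min = -4 (at index 2)
Change: A[1] 28 -> -4
Changed element was NOT the old min.
  New min = min(old_min, new_val) = min(-4, -4) = -4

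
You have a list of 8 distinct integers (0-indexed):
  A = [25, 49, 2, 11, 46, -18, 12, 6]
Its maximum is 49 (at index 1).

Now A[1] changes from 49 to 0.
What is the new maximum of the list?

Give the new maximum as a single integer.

Answer: 46

Derivation:
Old max = 49 (at index 1)
Change: A[1] 49 -> 0
Changed element WAS the max -> may need rescan.
  Max of remaining elements: 46
  New max = max(0, 46) = 46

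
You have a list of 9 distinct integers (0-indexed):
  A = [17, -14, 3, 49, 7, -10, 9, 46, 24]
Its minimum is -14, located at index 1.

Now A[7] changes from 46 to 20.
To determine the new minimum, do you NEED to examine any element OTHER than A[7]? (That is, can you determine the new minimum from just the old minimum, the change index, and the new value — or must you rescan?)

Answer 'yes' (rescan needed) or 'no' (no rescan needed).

Answer: no

Derivation:
Old min = -14 at index 1
Change at index 7: 46 -> 20
Index 7 was NOT the min. New min = min(-14, 20). No rescan of other elements needed.
Needs rescan: no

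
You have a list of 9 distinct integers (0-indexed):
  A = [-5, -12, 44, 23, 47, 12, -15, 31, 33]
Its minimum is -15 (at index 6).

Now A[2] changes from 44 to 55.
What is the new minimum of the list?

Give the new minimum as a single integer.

Answer: -15

Derivation:
Old min = -15 (at index 6)
Change: A[2] 44 -> 55
Changed element was NOT the old min.
  New min = min(old_min, new_val) = min(-15, 55) = -15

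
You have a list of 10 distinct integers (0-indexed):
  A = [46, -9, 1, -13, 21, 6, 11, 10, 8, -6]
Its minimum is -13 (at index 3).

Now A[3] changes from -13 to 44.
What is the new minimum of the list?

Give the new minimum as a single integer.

Old min = -13 (at index 3)
Change: A[3] -13 -> 44
Changed element WAS the min. Need to check: is 44 still <= all others?
  Min of remaining elements: -9
  New min = min(44, -9) = -9

Answer: -9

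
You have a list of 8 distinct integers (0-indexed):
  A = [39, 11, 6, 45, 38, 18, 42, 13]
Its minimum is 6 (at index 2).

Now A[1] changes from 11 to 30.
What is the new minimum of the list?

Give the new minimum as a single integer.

Old min = 6 (at index 2)
Change: A[1] 11 -> 30
Changed element was NOT the old min.
  New min = min(old_min, new_val) = min(6, 30) = 6

Answer: 6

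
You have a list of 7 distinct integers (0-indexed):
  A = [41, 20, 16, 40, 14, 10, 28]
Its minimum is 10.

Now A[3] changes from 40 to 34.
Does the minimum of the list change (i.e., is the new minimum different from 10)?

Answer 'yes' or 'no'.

Answer: no

Derivation:
Old min = 10
Change: A[3] 40 -> 34
Changed element was NOT the min; min changes only if 34 < 10.
New min = 10; changed? no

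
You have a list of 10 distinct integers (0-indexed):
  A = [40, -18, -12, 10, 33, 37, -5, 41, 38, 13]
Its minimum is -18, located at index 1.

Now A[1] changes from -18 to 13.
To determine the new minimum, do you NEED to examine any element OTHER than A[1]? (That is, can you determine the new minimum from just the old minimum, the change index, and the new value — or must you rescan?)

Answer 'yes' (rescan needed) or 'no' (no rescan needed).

Old min = -18 at index 1
Change at index 1: -18 -> 13
Index 1 WAS the min and new value 13 > old min -18. Must rescan other elements to find the new min.
Needs rescan: yes

Answer: yes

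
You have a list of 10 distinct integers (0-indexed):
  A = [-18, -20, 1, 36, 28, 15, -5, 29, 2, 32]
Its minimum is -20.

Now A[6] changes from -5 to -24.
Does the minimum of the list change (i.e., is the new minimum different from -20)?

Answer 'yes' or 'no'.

Old min = -20
Change: A[6] -5 -> -24
Changed element was NOT the min; min changes only if -24 < -20.
New min = -24; changed? yes

Answer: yes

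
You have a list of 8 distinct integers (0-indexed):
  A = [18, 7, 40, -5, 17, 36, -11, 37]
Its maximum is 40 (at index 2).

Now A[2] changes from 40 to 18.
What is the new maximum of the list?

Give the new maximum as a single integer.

Answer: 37

Derivation:
Old max = 40 (at index 2)
Change: A[2] 40 -> 18
Changed element WAS the max -> may need rescan.
  Max of remaining elements: 37
  New max = max(18, 37) = 37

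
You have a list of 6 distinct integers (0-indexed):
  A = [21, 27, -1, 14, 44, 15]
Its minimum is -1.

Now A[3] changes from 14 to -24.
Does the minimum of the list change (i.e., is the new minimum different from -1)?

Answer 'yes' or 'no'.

Old min = -1
Change: A[3] 14 -> -24
Changed element was NOT the min; min changes only if -24 < -1.
New min = -24; changed? yes

Answer: yes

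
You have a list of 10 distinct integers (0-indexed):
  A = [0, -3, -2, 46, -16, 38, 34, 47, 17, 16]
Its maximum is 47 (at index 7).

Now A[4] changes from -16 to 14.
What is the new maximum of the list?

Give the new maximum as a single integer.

Answer: 47

Derivation:
Old max = 47 (at index 7)
Change: A[4] -16 -> 14
Changed element was NOT the old max.
  New max = max(old_max, new_val) = max(47, 14) = 47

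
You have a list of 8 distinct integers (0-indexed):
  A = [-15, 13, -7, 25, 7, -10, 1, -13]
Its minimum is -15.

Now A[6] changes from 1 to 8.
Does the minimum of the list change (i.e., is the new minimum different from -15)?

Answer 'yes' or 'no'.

Answer: no

Derivation:
Old min = -15
Change: A[6] 1 -> 8
Changed element was NOT the min; min changes only if 8 < -15.
New min = -15; changed? no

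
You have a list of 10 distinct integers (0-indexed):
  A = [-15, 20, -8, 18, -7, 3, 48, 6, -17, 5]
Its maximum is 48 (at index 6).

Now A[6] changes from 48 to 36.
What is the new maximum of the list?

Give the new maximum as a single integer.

Old max = 48 (at index 6)
Change: A[6] 48 -> 36
Changed element WAS the max -> may need rescan.
  Max of remaining elements: 20
  New max = max(36, 20) = 36

Answer: 36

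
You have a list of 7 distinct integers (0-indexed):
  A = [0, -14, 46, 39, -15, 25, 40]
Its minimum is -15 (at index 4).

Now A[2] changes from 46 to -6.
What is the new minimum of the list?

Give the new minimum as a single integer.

Answer: -15

Derivation:
Old min = -15 (at index 4)
Change: A[2] 46 -> -6
Changed element was NOT the old min.
  New min = min(old_min, new_val) = min(-15, -6) = -15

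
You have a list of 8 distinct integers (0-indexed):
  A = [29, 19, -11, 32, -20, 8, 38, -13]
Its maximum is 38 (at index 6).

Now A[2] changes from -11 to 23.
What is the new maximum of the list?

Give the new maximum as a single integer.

Old max = 38 (at index 6)
Change: A[2] -11 -> 23
Changed element was NOT the old max.
  New max = max(old_max, new_val) = max(38, 23) = 38

Answer: 38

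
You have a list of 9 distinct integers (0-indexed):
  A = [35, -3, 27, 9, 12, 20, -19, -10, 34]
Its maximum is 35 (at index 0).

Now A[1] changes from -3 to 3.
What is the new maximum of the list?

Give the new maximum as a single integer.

Old max = 35 (at index 0)
Change: A[1] -3 -> 3
Changed element was NOT the old max.
  New max = max(old_max, new_val) = max(35, 3) = 35

Answer: 35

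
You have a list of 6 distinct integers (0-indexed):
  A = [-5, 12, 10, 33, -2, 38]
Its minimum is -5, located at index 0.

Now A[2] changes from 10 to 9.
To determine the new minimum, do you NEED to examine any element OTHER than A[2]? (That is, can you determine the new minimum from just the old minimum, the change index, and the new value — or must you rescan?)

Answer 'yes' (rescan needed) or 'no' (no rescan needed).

Old min = -5 at index 0
Change at index 2: 10 -> 9
Index 2 was NOT the min. New min = min(-5, 9). No rescan of other elements needed.
Needs rescan: no

Answer: no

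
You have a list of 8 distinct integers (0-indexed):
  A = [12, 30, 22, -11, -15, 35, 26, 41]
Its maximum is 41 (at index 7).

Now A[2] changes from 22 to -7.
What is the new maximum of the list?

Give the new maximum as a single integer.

Answer: 41

Derivation:
Old max = 41 (at index 7)
Change: A[2] 22 -> -7
Changed element was NOT the old max.
  New max = max(old_max, new_val) = max(41, -7) = 41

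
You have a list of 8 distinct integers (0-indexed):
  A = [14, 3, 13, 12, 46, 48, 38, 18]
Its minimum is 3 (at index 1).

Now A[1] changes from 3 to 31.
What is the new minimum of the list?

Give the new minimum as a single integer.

Answer: 12

Derivation:
Old min = 3 (at index 1)
Change: A[1] 3 -> 31
Changed element WAS the min. Need to check: is 31 still <= all others?
  Min of remaining elements: 12
  New min = min(31, 12) = 12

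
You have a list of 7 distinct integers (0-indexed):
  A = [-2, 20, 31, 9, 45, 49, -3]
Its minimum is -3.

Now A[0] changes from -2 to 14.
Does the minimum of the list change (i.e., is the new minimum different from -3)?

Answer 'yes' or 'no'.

Answer: no

Derivation:
Old min = -3
Change: A[0] -2 -> 14
Changed element was NOT the min; min changes only if 14 < -3.
New min = -3; changed? no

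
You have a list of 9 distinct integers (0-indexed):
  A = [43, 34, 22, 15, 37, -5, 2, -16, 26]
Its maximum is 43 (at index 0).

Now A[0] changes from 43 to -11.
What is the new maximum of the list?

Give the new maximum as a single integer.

Answer: 37

Derivation:
Old max = 43 (at index 0)
Change: A[0] 43 -> -11
Changed element WAS the max -> may need rescan.
  Max of remaining elements: 37
  New max = max(-11, 37) = 37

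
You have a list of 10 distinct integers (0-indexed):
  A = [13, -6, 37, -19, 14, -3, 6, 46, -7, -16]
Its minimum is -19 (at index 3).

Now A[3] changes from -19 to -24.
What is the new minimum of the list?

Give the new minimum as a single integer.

Old min = -19 (at index 3)
Change: A[3] -19 -> -24
Changed element WAS the min. Need to check: is -24 still <= all others?
  Min of remaining elements: -16
  New min = min(-24, -16) = -24

Answer: -24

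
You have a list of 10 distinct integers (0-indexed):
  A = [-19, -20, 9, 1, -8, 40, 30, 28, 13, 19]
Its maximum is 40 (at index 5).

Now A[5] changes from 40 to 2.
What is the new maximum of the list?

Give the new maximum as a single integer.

Answer: 30

Derivation:
Old max = 40 (at index 5)
Change: A[5] 40 -> 2
Changed element WAS the max -> may need rescan.
  Max of remaining elements: 30
  New max = max(2, 30) = 30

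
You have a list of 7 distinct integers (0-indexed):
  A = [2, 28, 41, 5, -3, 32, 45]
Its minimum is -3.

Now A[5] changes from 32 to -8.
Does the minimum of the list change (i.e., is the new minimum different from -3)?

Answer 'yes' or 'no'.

Old min = -3
Change: A[5] 32 -> -8
Changed element was NOT the min; min changes only if -8 < -3.
New min = -8; changed? yes

Answer: yes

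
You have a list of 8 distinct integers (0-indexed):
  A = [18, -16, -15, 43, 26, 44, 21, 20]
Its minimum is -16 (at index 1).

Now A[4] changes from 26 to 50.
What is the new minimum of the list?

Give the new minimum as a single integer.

Answer: -16

Derivation:
Old min = -16 (at index 1)
Change: A[4] 26 -> 50
Changed element was NOT the old min.
  New min = min(old_min, new_val) = min(-16, 50) = -16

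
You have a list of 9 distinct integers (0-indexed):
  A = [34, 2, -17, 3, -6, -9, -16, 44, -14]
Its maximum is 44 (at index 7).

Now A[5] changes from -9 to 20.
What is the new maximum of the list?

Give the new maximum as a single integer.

Answer: 44

Derivation:
Old max = 44 (at index 7)
Change: A[5] -9 -> 20
Changed element was NOT the old max.
  New max = max(old_max, new_val) = max(44, 20) = 44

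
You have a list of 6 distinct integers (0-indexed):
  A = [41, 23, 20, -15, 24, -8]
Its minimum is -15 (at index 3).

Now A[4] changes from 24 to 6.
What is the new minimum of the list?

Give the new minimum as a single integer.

Answer: -15

Derivation:
Old min = -15 (at index 3)
Change: A[4] 24 -> 6
Changed element was NOT the old min.
  New min = min(old_min, new_val) = min(-15, 6) = -15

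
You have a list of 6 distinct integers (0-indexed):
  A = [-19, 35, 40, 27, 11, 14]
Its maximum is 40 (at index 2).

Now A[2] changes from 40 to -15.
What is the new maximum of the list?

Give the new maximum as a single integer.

Answer: 35

Derivation:
Old max = 40 (at index 2)
Change: A[2] 40 -> -15
Changed element WAS the max -> may need rescan.
  Max of remaining elements: 35
  New max = max(-15, 35) = 35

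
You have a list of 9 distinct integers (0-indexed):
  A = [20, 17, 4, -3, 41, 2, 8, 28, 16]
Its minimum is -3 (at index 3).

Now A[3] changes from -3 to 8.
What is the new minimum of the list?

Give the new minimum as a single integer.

Answer: 2

Derivation:
Old min = -3 (at index 3)
Change: A[3] -3 -> 8
Changed element WAS the min. Need to check: is 8 still <= all others?
  Min of remaining elements: 2
  New min = min(8, 2) = 2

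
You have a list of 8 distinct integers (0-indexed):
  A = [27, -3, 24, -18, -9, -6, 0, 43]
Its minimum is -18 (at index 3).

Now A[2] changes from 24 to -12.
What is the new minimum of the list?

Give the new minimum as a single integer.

Old min = -18 (at index 3)
Change: A[2] 24 -> -12
Changed element was NOT the old min.
  New min = min(old_min, new_val) = min(-18, -12) = -18

Answer: -18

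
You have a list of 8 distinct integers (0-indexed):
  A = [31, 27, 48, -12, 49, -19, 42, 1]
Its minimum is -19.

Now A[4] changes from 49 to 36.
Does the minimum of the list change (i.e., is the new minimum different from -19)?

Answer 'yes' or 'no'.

Answer: no

Derivation:
Old min = -19
Change: A[4] 49 -> 36
Changed element was NOT the min; min changes only if 36 < -19.
New min = -19; changed? no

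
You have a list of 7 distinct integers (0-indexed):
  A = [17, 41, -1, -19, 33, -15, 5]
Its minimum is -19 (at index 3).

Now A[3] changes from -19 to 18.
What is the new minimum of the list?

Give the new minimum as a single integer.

Old min = -19 (at index 3)
Change: A[3] -19 -> 18
Changed element WAS the min. Need to check: is 18 still <= all others?
  Min of remaining elements: -15
  New min = min(18, -15) = -15

Answer: -15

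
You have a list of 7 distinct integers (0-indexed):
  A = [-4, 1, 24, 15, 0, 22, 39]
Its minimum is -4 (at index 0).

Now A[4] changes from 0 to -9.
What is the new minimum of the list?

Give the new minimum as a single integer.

Answer: -9

Derivation:
Old min = -4 (at index 0)
Change: A[4] 0 -> -9
Changed element was NOT the old min.
  New min = min(old_min, new_val) = min(-4, -9) = -9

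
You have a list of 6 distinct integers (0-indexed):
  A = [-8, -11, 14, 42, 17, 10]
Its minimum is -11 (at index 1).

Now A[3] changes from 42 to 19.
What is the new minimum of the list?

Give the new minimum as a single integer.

Old min = -11 (at index 1)
Change: A[3] 42 -> 19
Changed element was NOT the old min.
  New min = min(old_min, new_val) = min(-11, 19) = -11

Answer: -11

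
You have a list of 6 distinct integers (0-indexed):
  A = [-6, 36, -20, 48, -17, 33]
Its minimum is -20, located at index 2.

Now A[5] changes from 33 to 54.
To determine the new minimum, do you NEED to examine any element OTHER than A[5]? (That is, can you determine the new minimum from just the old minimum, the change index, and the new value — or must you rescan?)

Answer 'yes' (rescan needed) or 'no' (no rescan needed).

Old min = -20 at index 2
Change at index 5: 33 -> 54
Index 5 was NOT the min. New min = min(-20, 54). No rescan of other elements needed.
Needs rescan: no

Answer: no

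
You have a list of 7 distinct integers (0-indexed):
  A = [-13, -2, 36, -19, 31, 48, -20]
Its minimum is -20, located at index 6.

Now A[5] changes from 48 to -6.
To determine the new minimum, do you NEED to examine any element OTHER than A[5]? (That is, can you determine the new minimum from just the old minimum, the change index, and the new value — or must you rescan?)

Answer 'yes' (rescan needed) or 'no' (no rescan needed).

Old min = -20 at index 6
Change at index 5: 48 -> -6
Index 5 was NOT the min. New min = min(-20, -6). No rescan of other elements needed.
Needs rescan: no

Answer: no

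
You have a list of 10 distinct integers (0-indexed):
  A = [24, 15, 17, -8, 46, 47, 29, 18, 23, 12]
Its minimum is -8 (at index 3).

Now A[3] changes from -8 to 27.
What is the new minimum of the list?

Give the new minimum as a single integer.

Answer: 12

Derivation:
Old min = -8 (at index 3)
Change: A[3] -8 -> 27
Changed element WAS the min. Need to check: is 27 still <= all others?
  Min of remaining elements: 12
  New min = min(27, 12) = 12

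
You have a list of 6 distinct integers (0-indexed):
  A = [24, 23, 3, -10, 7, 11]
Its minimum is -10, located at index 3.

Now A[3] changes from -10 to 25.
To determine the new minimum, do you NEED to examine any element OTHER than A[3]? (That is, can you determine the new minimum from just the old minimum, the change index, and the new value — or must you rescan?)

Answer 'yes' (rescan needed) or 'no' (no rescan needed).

Answer: yes

Derivation:
Old min = -10 at index 3
Change at index 3: -10 -> 25
Index 3 WAS the min and new value 25 > old min -10. Must rescan other elements to find the new min.
Needs rescan: yes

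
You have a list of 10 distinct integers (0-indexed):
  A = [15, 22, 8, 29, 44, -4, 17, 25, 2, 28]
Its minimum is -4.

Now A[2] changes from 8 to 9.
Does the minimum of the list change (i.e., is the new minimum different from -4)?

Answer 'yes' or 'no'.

Old min = -4
Change: A[2] 8 -> 9
Changed element was NOT the min; min changes only if 9 < -4.
New min = -4; changed? no

Answer: no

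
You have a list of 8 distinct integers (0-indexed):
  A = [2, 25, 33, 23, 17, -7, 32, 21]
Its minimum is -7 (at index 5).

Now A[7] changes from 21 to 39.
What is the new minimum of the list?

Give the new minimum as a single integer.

Old min = -7 (at index 5)
Change: A[7] 21 -> 39
Changed element was NOT the old min.
  New min = min(old_min, new_val) = min(-7, 39) = -7

Answer: -7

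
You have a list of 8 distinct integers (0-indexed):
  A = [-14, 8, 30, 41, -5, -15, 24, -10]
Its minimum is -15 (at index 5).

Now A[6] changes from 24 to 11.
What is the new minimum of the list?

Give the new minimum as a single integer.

Answer: -15

Derivation:
Old min = -15 (at index 5)
Change: A[6] 24 -> 11
Changed element was NOT the old min.
  New min = min(old_min, new_val) = min(-15, 11) = -15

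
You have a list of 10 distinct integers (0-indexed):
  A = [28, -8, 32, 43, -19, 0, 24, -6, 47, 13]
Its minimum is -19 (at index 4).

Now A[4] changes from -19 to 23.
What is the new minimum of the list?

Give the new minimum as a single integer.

Answer: -8

Derivation:
Old min = -19 (at index 4)
Change: A[4] -19 -> 23
Changed element WAS the min. Need to check: is 23 still <= all others?
  Min of remaining elements: -8
  New min = min(23, -8) = -8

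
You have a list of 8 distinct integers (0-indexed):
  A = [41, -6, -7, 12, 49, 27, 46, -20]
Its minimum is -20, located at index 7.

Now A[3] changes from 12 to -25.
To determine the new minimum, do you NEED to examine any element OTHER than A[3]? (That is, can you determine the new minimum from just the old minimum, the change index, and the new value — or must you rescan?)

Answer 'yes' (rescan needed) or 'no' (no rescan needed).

Answer: no

Derivation:
Old min = -20 at index 7
Change at index 3: 12 -> -25
Index 3 was NOT the min. New min = min(-20, -25). No rescan of other elements needed.
Needs rescan: no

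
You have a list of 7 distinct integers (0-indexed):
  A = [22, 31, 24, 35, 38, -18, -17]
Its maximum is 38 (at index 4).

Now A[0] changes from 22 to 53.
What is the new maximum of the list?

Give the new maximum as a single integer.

Answer: 53

Derivation:
Old max = 38 (at index 4)
Change: A[0] 22 -> 53
Changed element was NOT the old max.
  New max = max(old_max, new_val) = max(38, 53) = 53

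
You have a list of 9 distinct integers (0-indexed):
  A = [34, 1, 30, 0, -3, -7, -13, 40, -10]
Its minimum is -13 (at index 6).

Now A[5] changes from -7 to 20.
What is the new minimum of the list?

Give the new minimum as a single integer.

Answer: -13

Derivation:
Old min = -13 (at index 6)
Change: A[5] -7 -> 20
Changed element was NOT the old min.
  New min = min(old_min, new_val) = min(-13, 20) = -13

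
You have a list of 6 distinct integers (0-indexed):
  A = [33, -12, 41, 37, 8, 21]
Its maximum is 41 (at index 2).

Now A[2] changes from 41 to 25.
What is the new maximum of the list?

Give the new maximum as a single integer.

Answer: 37

Derivation:
Old max = 41 (at index 2)
Change: A[2] 41 -> 25
Changed element WAS the max -> may need rescan.
  Max of remaining elements: 37
  New max = max(25, 37) = 37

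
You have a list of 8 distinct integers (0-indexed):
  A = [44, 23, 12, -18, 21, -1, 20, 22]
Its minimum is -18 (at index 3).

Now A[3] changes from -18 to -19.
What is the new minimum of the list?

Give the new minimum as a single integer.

Old min = -18 (at index 3)
Change: A[3] -18 -> -19
Changed element WAS the min. Need to check: is -19 still <= all others?
  Min of remaining elements: -1
  New min = min(-19, -1) = -19

Answer: -19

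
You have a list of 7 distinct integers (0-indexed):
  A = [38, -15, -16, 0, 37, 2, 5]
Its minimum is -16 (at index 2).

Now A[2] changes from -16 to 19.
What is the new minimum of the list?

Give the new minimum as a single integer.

Answer: -15

Derivation:
Old min = -16 (at index 2)
Change: A[2] -16 -> 19
Changed element WAS the min. Need to check: is 19 still <= all others?
  Min of remaining elements: -15
  New min = min(19, -15) = -15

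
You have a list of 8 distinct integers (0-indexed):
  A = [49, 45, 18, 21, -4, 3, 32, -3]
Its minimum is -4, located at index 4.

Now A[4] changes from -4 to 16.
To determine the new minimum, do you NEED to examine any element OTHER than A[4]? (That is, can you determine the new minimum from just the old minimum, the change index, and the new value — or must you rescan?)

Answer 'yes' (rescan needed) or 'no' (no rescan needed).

Answer: yes

Derivation:
Old min = -4 at index 4
Change at index 4: -4 -> 16
Index 4 WAS the min and new value 16 > old min -4. Must rescan other elements to find the new min.
Needs rescan: yes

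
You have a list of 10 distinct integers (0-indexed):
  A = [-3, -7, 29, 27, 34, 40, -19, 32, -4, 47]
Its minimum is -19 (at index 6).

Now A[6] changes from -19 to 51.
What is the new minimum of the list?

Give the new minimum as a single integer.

Old min = -19 (at index 6)
Change: A[6] -19 -> 51
Changed element WAS the min. Need to check: is 51 still <= all others?
  Min of remaining elements: -7
  New min = min(51, -7) = -7

Answer: -7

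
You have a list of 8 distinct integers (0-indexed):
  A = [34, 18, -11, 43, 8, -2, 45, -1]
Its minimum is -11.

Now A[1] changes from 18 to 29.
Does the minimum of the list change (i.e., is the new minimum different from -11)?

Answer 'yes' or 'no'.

Answer: no

Derivation:
Old min = -11
Change: A[1] 18 -> 29
Changed element was NOT the min; min changes only if 29 < -11.
New min = -11; changed? no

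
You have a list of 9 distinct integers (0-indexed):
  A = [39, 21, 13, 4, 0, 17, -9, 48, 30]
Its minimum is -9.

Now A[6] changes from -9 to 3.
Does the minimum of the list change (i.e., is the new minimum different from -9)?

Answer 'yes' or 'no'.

Old min = -9
Change: A[6] -9 -> 3
Changed element was the min; new min must be rechecked.
New min = 0; changed? yes

Answer: yes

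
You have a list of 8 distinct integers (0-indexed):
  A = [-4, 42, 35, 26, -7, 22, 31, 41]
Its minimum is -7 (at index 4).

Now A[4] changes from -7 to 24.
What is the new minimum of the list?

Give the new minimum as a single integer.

Answer: -4

Derivation:
Old min = -7 (at index 4)
Change: A[4] -7 -> 24
Changed element WAS the min. Need to check: is 24 still <= all others?
  Min of remaining elements: -4
  New min = min(24, -4) = -4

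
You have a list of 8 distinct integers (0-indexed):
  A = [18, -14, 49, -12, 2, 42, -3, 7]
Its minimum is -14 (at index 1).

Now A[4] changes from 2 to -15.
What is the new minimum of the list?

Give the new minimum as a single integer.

Answer: -15

Derivation:
Old min = -14 (at index 1)
Change: A[4] 2 -> -15
Changed element was NOT the old min.
  New min = min(old_min, new_val) = min(-14, -15) = -15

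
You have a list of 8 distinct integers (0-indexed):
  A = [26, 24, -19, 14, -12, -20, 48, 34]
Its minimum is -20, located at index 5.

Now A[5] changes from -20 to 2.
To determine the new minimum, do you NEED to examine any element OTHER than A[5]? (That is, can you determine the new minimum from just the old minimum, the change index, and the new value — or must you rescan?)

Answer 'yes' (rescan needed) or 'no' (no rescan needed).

Old min = -20 at index 5
Change at index 5: -20 -> 2
Index 5 WAS the min and new value 2 > old min -20. Must rescan other elements to find the new min.
Needs rescan: yes

Answer: yes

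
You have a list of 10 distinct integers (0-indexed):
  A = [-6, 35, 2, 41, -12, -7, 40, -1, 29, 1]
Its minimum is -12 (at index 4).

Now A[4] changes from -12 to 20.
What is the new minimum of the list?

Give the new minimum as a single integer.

Old min = -12 (at index 4)
Change: A[4] -12 -> 20
Changed element WAS the min. Need to check: is 20 still <= all others?
  Min of remaining elements: -7
  New min = min(20, -7) = -7

Answer: -7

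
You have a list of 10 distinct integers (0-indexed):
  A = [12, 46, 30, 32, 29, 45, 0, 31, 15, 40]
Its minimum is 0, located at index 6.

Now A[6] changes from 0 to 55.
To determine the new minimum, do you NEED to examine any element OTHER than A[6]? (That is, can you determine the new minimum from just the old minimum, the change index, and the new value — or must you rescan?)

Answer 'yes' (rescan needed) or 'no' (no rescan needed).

Old min = 0 at index 6
Change at index 6: 0 -> 55
Index 6 WAS the min and new value 55 > old min 0. Must rescan other elements to find the new min.
Needs rescan: yes

Answer: yes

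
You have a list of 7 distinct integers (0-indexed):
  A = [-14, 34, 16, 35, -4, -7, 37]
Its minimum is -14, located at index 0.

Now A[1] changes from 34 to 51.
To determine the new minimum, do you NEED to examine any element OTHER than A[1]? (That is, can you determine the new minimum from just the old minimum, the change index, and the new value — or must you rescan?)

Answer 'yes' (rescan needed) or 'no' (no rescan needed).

Answer: no

Derivation:
Old min = -14 at index 0
Change at index 1: 34 -> 51
Index 1 was NOT the min. New min = min(-14, 51). No rescan of other elements needed.
Needs rescan: no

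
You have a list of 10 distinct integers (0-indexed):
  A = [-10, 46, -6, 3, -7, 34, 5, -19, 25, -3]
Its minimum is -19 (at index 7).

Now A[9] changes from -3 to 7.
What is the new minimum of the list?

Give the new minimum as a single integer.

Answer: -19

Derivation:
Old min = -19 (at index 7)
Change: A[9] -3 -> 7
Changed element was NOT the old min.
  New min = min(old_min, new_val) = min(-19, 7) = -19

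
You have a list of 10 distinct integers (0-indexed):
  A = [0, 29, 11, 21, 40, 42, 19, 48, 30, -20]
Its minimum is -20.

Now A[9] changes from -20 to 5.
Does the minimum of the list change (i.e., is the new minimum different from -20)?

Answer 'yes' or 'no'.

Old min = -20
Change: A[9] -20 -> 5
Changed element was the min; new min must be rechecked.
New min = 0; changed? yes

Answer: yes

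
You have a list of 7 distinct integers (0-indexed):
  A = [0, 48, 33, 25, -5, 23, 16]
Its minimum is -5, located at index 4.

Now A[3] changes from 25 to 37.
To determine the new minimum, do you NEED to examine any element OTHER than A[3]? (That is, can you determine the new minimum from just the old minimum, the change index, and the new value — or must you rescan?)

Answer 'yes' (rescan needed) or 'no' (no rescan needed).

Answer: no

Derivation:
Old min = -5 at index 4
Change at index 3: 25 -> 37
Index 3 was NOT the min. New min = min(-5, 37). No rescan of other elements needed.
Needs rescan: no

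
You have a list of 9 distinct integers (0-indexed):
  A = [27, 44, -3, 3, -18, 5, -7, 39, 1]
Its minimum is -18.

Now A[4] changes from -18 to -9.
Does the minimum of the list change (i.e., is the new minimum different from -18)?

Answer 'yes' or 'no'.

Answer: yes

Derivation:
Old min = -18
Change: A[4] -18 -> -9
Changed element was the min; new min must be rechecked.
New min = -9; changed? yes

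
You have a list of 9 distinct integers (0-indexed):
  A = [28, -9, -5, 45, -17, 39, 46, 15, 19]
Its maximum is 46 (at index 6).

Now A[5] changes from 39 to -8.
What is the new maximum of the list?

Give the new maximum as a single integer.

Old max = 46 (at index 6)
Change: A[5] 39 -> -8
Changed element was NOT the old max.
  New max = max(old_max, new_val) = max(46, -8) = 46

Answer: 46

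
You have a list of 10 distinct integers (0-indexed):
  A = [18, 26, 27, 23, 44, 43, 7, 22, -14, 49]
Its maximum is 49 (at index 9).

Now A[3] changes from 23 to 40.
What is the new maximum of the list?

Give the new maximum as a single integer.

Old max = 49 (at index 9)
Change: A[3] 23 -> 40
Changed element was NOT the old max.
  New max = max(old_max, new_val) = max(49, 40) = 49

Answer: 49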